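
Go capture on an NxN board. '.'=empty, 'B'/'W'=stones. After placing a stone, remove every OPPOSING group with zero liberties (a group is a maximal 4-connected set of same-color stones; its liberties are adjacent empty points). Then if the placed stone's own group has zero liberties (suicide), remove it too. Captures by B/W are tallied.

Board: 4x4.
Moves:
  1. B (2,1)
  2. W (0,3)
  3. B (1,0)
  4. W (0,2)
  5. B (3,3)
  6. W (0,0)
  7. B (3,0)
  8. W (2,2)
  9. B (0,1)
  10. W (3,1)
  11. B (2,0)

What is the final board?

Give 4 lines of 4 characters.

Move 1: B@(2,1) -> caps B=0 W=0
Move 2: W@(0,3) -> caps B=0 W=0
Move 3: B@(1,0) -> caps B=0 W=0
Move 4: W@(0,2) -> caps B=0 W=0
Move 5: B@(3,3) -> caps B=0 W=0
Move 6: W@(0,0) -> caps B=0 W=0
Move 7: B@(3,0) -> caps B=0 W=0
Move 8: W@(2,2) -> caps B=0 W=0
Move 9: B@(0,1) -> caps B=1 W=0
Move 10: W@(3,1) -> caps B=1 W=0
Move 11: B@(2,0) -> caps B=1 W=0

Answer: .BWW
B...
BBW.
BW.B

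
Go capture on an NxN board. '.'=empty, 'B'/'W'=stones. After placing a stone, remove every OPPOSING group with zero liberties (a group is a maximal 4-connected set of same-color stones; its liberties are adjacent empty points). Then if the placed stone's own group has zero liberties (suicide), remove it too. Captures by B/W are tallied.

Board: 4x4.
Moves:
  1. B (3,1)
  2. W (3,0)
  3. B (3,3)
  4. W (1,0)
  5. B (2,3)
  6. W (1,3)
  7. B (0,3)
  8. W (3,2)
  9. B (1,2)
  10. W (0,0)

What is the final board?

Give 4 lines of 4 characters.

Move 1: B@(3,1) -> caps B=0 W=0
Move 2: W@(3,0) -> caps B=0 W=0
Move 3: B@(3,3) -> caps B=0 W=0
Move 4: W@(1,0) -> caps B=0 W=0
Move 5: B@(2,3) -> caps B=0 W=0
Move 6: W@(1,3) -> caps B=0 W=0
Move 7: B@(0,3) -> caps B=0 W=0
Move 8: W@(3,2) -> caps B=0 W=0
Move 9: B@(1,2) -> caps B=1 W=0
Move 10: W@(0,0) -> caps B=1 W=0

Answer: W..B
W.B.
...B
WBWB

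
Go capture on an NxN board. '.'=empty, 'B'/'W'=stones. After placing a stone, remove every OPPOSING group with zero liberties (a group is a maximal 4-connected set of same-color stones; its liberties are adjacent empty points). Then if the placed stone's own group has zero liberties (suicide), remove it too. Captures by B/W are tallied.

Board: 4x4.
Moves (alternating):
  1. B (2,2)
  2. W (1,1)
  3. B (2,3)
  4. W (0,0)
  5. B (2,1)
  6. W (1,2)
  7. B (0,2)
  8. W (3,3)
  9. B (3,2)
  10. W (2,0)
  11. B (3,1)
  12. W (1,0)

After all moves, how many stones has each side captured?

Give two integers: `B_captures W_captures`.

Answer: 1 0

Derivation:
Move 1: B@(2,2) -> caps B=0 W=0
Move 2: W@(1,1) -> caps B=0 W=0
Move 3: B@(2,3) -> caps B=0 W=0
Move 4: W@(0,0) -> caps B=0 W=0
Move 5: B@(2,1) -> caps B=0 W=0
Move 6: W@(1,2) -> caps B=0 W=0
Move 7: B@(0,2) -> caps B=0 W=0
Move 8: W@(3,3) -> caps B=0 W=0
Move 9: B@(3,2) -> caps B=1 W=0
Move 10: W@(2,0) -> caps B=1 W=0
Move 11: B@(3,1) -> caps B=1 W=0
Move 12: W@(1,0) -> caps B=1 W=0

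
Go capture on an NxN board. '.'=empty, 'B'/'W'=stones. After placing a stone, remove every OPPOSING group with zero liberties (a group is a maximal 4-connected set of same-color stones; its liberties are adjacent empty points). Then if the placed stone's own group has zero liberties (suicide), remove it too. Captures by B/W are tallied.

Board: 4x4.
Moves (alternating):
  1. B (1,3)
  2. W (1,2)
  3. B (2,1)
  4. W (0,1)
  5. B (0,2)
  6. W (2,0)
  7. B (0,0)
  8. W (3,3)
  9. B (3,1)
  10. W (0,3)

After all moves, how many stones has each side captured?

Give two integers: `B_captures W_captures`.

Move 1: B@(1,3) -> caps B=0 W=0
Move 2: W@(1,2) -> caps B=0 W=0
Move 3: B@(2,1) -> caps B=0 W=0
Move 4: W@(0,1) -> caps B=0 W=0
Move 5: B@(0,2) -> caps B=0 W=0
Move 6: W@(2,0) -> caps B=0 W=0
Move 7: B@(0,0) -> caps B=0 W=0
Move 8: W@(3,3) -> caps B=0 W=0
Move 9: B@(3,1) -> caps B=0 W=0
Move 10: W@(0,3) -> caps B=0 W=1

Answer: 0 1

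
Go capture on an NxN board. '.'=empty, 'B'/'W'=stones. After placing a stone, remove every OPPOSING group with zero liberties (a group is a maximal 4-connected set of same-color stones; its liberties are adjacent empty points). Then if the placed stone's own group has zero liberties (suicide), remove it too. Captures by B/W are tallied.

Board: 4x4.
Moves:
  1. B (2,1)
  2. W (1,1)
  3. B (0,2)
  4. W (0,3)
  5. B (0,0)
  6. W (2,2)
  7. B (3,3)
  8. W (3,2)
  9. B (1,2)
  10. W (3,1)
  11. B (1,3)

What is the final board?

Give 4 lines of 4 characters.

Move 1: B@(2,1) -> caps B=0 W=0
Move 2: W@(1,1) -> caps B=0 W=0
Move 3: B@(0,2) -> caps B=0 W=0
Move 4: W@(0,3) -> caps B=0 W=0
Move 5: B@(0,0) -> caps B=0 W=0
Move 6: W@(2,2) -> caps B=0 W=0
Move 7: B@(3,3) -> caps B=0 W=0
Move 8: W@(3,2) -> caps B=0 W=0
Move 9: B@(1,2) -> caps B=0 W=0
Move 10: W@(3,1) -> caps B=0 W=0
Move 11: B@(1,3) -> caps B=1 W=0

Answer: B.B.
.WBB
.BW.
.WWB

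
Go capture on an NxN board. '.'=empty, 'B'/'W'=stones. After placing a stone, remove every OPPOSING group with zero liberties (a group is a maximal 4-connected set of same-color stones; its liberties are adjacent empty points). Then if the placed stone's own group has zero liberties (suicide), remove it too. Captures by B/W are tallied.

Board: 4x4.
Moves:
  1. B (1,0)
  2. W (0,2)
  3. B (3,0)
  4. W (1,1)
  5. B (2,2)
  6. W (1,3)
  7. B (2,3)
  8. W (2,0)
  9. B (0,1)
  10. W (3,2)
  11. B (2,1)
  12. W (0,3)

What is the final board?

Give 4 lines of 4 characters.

Answer: .BWW
BW.W
.BBB
B.W.

Derivation:
Move 1: B@(1,0) -> caps B=0 W=0
Move 2: W@(0,2) -> caps B=0 W=0
Move 3: B@(3,0) -> caps B=0 W=0
Move 4: W@(1,1) -> caps B=0 W=0
Move 5: B@(2,2) -> caps B=0 W=0
Move 6: W@(1,3) -> caps B=0 W=0
Move 7: B@(2,3) -> caps B=0 W=0
Move 8: W@(2,0) -> caps B=0 W=0
Move 9: B@(0,1) -> caps B=0 W=0
Move 10: W@(3,2) -> caps B=0 W=0
Move 11: B@(2,1) -> caps B=1 W=0
Move 12: W@(0,3) -> caps B=1 W=0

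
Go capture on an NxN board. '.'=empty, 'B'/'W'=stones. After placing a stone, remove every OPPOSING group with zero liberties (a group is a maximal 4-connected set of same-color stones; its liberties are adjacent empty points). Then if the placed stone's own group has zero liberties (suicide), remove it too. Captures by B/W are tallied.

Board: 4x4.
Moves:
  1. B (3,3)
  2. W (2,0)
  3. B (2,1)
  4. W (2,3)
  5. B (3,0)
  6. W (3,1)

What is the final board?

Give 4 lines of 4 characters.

Move 1: B@(3,3) -> caps B=0 W=0
Move 2: W@(2,0) -> caps B=0 W=0
Move 3: B@(2,1) -> caps B=0 W=0
Move 4: W@(2,3) -> caps B=0 W=0
Move 5: B@(3,0) -> caps B=0 W=0
Move 6: W@(3,1) -> caps B=0 W=1

Answer: ....
....
WB.W
.W.B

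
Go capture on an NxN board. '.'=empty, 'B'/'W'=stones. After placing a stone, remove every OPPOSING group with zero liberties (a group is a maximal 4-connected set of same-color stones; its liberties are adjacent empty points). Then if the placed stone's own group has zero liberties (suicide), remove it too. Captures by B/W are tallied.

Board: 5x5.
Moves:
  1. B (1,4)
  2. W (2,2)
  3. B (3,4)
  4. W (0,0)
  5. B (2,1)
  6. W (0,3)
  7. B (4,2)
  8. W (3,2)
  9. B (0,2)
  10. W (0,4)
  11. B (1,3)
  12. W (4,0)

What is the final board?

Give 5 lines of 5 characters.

Answer: W.B..
...BB
.BW..
..W.B
W.B..

Derivation:
Move 1: B@(1,4) -> caps B=0 W=0
Move 2: W@(2,2) -> caps B=0 W=0
Move 3: B@(3,4) -> caps B=0 W=0
Move 4: W@(0,0) -> caps B=0 W=0
Move 5: B@(2,1) -> caps B=0 W=0
Move 6: W@(0,3) -> caps B=0 W=0
Move 7: B@(4,2) -> caps B=0 W=0
Move 8: W@(3,2) -> caps B=0 W=0
Move 9: B@(0,2) -> caps B=0 W=0
Move 10: W@(0,4) -> caps B=0 W=0
Move 11: B@(1,3) -> caps B=2 W=0
Move 12: W@(4,0) -> caps B=2 W=0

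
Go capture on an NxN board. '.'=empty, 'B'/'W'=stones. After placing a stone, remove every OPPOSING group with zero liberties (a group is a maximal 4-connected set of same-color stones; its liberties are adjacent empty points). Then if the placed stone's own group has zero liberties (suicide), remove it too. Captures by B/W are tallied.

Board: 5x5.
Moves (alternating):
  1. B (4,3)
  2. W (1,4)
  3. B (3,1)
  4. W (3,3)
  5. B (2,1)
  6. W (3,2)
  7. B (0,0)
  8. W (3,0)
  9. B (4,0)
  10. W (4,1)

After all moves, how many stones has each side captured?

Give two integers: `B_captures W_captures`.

Answer: 0 1

Derivation:
Move 1: B@(4,3) -> caps B=0 W=0
Move 2: W@(1,4) -> caps B=0 W=0
Move 3: B@(3,1) -> caps B=0 W=0
Move 4: W@(3,3) -> caps B=0 W=0
Move 5: B@(2,1) -> caps B=0 W=0
Move 6: W@(3,2) -> caps B=0 W=0
Move 7: B@(0,0) -> caps B=0 W=0
Move 8: W@(3,0) -> caps B=0 W=0
Move 9: B@(4,0) -> caps B=0 W=0
Move 10: W@(4,1) -> caps B=0 W=1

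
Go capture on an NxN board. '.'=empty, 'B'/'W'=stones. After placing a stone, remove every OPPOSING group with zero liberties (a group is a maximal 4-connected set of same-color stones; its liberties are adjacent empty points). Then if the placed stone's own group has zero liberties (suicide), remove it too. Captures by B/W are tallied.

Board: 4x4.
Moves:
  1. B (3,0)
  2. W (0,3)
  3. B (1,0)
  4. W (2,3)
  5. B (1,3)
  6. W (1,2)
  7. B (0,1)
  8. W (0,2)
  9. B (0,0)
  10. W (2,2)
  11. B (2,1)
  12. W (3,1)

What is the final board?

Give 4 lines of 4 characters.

Answer: BBWW
B.W.
.BWW
BW..

Derivation:
Move 1: B@(3,0) -> caps B=0 W=0
Move 2: W@(0,3) -> caps B=0 W=0
Move 3: B@(1,0) -> caps B=0 W=0
Move 4: W@(2,3) -> caps B=0 W=0
Move 5: B@(1,3) -> caps B=0 W=0
Move 6: W@(1,2) -> caps B=0 W=1
Move 7: B@(0,1) -> caps B=0 W=1
Move 8: W@(0,2) -> caps B=0 W=1
Move 9: B@(0,0) -> caps B=0 W=1
Move 10: W@(2,2) -> caps B=0 W=1
Move 11: B@(2,1) -> caps B=0 W=1
Move 12: W@(3,1) -> caps B=0 W=1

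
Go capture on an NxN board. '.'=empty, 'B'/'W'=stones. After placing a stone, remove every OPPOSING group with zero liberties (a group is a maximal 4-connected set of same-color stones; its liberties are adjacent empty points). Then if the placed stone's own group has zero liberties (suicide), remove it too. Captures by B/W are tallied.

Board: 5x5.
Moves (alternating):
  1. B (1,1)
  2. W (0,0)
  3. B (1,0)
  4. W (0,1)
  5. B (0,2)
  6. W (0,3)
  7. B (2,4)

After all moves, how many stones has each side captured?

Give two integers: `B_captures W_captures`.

Move 1: B@(1,1) -> caps B=0 W=0
Move 2: W@(0,0) -> caps B=0 W=0
Move 3: B@(1,0) -> caps B=0 W=0
Move 4: W@(0,1) -> caps B=0 W=0
Move 5: B@(0,2) -> caps B=2 W=0
Move 6: W@(0,3) -> caps B=2 W=0
Move 7: B@(2,4) -> caps B=2 W=0

Answer: 2 0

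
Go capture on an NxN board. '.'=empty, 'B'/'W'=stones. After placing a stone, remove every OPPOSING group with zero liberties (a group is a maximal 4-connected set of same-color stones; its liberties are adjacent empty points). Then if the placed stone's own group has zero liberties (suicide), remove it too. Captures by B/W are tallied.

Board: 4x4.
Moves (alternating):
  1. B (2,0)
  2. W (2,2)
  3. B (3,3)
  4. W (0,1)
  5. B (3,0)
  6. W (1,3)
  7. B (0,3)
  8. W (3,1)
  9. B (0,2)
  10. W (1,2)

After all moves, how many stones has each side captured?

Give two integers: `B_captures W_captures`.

Answer: 0 2

Derivation:
Move 1: B@(2,0) -> caps B=0 W=0
Move 2: W@(2,2) -> caps B=0 W=0
Move 3: B@(3,3) -> caps B=0 W=0
Move 4: W@(0,1) -> caps B=0 W=0
Move 5: B@(3,0) -> caps B=0 W=0
Move 6: W@(1,3) -> caps B=0 W=0
Move 7: B@(0,3) -> caps B=0 W=0
Move 8: W@(3,1) -> caps B=0 W=0
Move 9: B@(0,2) -> caps B=0 W=0
Move 10: W@(1,2) -> caps B=0 W=2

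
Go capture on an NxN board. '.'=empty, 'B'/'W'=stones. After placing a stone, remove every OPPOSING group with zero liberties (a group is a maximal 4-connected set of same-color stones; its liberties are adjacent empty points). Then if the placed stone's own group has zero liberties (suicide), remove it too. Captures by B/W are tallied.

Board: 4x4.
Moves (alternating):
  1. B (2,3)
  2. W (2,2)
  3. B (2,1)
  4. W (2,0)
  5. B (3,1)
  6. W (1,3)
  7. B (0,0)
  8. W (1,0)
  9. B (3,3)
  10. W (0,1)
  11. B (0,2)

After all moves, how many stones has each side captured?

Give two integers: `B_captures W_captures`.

Answer: 0 1

Derivation:
Move 1: B@(2,3) -> caps B=0 W=0
Move 2: W@(2,2) -> caps B=0 W=0
Move 3: B@(2,1) -> caps B=0 W=0
Move 4: W@(2,0) -> caps B=0 W=0
Move 5: B@(3,1) -> caps B=0 W=0
Move 6: W@(1,3) -> caps B=0 W=0
Move 7: B@(0,0) -> caps B=0 W=0
Move 8: W@(1,0) -> caps B=0 W=0
Move 9: B@(3,3) -> caps B=0 W=0
Move 10: W@(0,1) -> caps B=0 W=1
Move 11: B@(0,2) -> caps B=0 W=1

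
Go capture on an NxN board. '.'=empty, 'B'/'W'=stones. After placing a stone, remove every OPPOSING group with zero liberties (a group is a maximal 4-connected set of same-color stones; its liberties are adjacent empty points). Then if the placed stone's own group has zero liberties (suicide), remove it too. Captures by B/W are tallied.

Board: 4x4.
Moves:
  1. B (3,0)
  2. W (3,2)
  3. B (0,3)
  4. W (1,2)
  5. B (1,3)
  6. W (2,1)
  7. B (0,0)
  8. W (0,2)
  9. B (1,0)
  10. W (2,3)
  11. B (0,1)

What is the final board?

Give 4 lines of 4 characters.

Move 1: B@(3,0) -> caps B=0 W=0
Move 2: W@(3,2) -> caps B=0 W=0
Move 3: B@(0,3) -> caps B=0 W=0
Move 4: W@(1,2) -> caps B=0 W=0
Move 5: B@(1,3) -> caps B=0 W=0
Move 6: W@(2,1) -> caps B=0 W=0
Move 7: B@(0,0) -> caps B=0 W=0
Move 8: W@(0,2) -> caps B=0 W=0
Move 9: B@(1,0) -> caps B=0 W=0
Move 10: W@(2,3) -> caps B=0 W=2
Move 11: B@(0,1) -> caps B=0 W=2

Answer: BBW.
B.W.
.W.W
B.W.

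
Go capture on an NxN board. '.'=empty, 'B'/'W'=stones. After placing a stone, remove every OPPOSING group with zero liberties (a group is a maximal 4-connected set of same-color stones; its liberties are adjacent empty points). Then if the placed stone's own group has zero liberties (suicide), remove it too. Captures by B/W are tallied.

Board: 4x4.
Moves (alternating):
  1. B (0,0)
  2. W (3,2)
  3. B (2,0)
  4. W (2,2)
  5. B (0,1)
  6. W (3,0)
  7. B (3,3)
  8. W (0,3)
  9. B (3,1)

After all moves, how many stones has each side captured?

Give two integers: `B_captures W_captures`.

Move 1: B@(0,0) -> caps B=0 W=0
Move 2: W@(3,2) -> caps B=0 W=0
Move 3: B@(2,0) -> caps B=0 W=0
Move 4: W@(2,2) -> caps B=0 W=0
Move 5: B@(0,1) -> caps B=0 W=0
Move 6: W@(3,0) -> caps B=0 W=0
Move 7: B@(3,3) -> caps B=0 W=0
Move 8: W@(0,3) -> caps B=0 W=0
Move 9: B@(3,1) -> caps B=1 W=0

Answer: 1 0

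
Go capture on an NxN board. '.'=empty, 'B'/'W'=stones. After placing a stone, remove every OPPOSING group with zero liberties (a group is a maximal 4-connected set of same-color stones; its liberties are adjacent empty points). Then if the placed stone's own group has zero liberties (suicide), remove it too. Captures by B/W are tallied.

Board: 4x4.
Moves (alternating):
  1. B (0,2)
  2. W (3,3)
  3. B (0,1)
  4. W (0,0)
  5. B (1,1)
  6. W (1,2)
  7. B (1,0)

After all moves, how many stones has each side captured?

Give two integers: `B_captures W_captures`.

Move 1: B@(0,2) -> caps B=0 W=0
Move 2: W@(3,3) -> caps B=0 W=0
Move 3: B@(0,1) -> caps B=0 W=0
Move 4: W@(0,0) -> caps B=0 W=0
Move 5: B@(1,1) -> caps B=0 W=0
Move 6: W@(1,2) -> caps B=0 W=0
Move 7: B@(1,0) -> caps B=1 W=0

Answer: 1 0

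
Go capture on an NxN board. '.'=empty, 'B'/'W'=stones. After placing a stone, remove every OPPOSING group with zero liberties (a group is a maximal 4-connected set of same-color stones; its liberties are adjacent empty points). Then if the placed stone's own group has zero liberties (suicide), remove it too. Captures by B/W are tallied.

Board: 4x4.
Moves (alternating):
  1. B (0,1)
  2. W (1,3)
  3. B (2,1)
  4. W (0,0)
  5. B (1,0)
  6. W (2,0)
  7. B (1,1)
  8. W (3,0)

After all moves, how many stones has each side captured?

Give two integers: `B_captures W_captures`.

Move 1: B@(0,1) -> caps B=0 W=0
Move 2: W@(1,3) -> caps B=0 W=0
Move 3: B@(2,1) -> caps B=0 W=0
Move 4: W@(0,0) -> caps B=0 W=0
Move 5: B@(1,0) -> caps B=1 W=0
Move 6: W@(2,0) -> caps B=1 W=0
Move 7: B@(1,1) -> caps B=1 W=0
Move 8: W@(3,0) -> caps B=1 W=0

Answer: 1 0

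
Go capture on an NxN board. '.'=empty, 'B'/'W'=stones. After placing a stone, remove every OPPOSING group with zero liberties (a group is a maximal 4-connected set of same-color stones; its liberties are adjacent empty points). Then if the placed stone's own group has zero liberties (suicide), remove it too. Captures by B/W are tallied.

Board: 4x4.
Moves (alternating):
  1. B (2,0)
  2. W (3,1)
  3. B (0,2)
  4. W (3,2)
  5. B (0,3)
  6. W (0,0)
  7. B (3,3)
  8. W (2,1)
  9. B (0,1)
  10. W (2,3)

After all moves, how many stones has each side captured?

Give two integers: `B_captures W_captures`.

Move 1: B@(2,0) -> caps B=0 W=0
Move 2: W@(3,1) -> caps B=0 W=0
Move 3: B@(0,2) -> caps B=0 W=0
Move 4: W@(3,2) -> caps B=0 W=0
Move 5: B@(0,3) -> caps B=0 W=0
Move 6: W@(0,0) -> caps B=0 W=0
Move 7: B@(3,3) -> caps B=0 W=0
Move 8: W@(2,1) -> caps B=0 W=0
Move 9: B@(0,1) -> caps B=0 W=0
Move 10: W@(2,3) -> caps B=0 W=1

Answer: 0 1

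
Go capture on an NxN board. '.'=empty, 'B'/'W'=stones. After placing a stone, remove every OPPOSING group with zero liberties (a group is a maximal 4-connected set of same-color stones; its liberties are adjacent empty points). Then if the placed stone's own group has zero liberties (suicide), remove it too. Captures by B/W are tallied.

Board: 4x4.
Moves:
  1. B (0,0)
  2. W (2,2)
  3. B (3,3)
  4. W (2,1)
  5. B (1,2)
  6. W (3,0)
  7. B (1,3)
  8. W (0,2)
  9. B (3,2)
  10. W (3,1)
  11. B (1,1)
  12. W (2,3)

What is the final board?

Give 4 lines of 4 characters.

Move 1: B@(0,0) -> caps B=0 W=0
Move 2: W@(2,2) -> caps B=0 W=0
Move 3: B@(3,3) -> caps B=0 W=0
Move 4: W@(2,1) -> caps B=0 W=0
Move 5: B@(1,2) -> caps B=0 W=0
Move 6: W@(3,0) -> caps B=0 W=0
Move 7: B@(1,3) -> caps B=0 W=0
Move 8: W@(0,2) -> caps B=0 W=0
Move 9: B@(3,2) -> caps B=0 W=0
Move 10: W@(3,1) -> caps B=0 W=0
Move 11: B@(1,1) -> caps B=0 W=0
Move 12: W@(2,3) -> caps B=0 W=2

Answer: B.W.
.BBB
.WWW
WW..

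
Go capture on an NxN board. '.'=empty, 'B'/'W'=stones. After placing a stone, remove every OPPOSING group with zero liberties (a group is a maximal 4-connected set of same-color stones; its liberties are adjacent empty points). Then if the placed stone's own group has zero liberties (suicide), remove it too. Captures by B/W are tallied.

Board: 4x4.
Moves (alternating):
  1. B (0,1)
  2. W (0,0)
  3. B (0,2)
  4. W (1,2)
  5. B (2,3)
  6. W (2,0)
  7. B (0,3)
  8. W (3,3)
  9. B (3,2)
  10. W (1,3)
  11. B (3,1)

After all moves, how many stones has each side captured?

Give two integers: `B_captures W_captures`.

Answer: 1 0

Derivation:
Move 1: B@(0,1) -> caps B=0 W=0
Move 2: W@(0,0) -> caps B=0 W=0
Move 3: B@(0,2) -> caps B=0 W=0
Move 4: W@(1,2) -> caps B=0 W=0
Move 5: B@(2,3) -> caps B=0 W=0
Move 6: W@(2,0) -> caps B=0 W=0
Move 7: B@(0,3) -> caps B=0 W=0
Move 8: W@(3,3) -> caps B=0 W=0
Move 9: B@(3,2) -> caps B=1 W=0
Move 10: W@(1,3) -> caps B=1 W=0
Move 11: B@(3,1) -> caps B=1 W=0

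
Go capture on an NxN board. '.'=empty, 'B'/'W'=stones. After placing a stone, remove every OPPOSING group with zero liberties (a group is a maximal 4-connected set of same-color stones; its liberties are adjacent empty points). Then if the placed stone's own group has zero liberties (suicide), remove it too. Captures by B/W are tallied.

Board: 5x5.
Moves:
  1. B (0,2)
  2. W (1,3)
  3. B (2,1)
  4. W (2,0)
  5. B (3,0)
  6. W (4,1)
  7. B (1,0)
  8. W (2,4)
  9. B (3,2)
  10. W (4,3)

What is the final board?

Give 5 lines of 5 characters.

Answer: ..B..
B..W.
.B..W
B.B..
.W.W.

Derivation:
Move 1: B@(0,2) -> caps B=0 W=0
Move 2: W@(1,3) -> caps B=0 W=0
Move 3: B@(2,1) -> caps B=0 W=0
Move 4: W@(2,0) -> caps B=0 W=0
Move 5: B@(3,0) -> caps B=0 W=0
Move 6: W@(4,1) -> caps B=0 W=0
Move 7: B@(1,0) -> caps B=1 W=0
Move 8: W@(2,4) -> caps B=1 W=0
Move 9: B@(3,2) -> caps B=1 W=0
Move 10: W@(4,3) -> caps B=1 W=0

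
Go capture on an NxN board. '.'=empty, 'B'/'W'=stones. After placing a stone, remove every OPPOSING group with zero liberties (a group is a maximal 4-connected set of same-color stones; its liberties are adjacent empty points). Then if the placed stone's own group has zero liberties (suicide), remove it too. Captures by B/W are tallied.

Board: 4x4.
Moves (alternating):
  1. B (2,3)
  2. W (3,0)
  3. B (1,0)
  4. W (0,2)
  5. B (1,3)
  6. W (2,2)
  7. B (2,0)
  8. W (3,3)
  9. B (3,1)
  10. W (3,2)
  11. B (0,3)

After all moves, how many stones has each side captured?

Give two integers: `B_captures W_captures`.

Answer: 1 0

Derivation:
Move 1: B@(2,3) -> caps B=0 W=0
Move 2: W@(3,0) -> caps B=0 W=0
Move 3: B@(1,0) -> caps B=0 W=0
Move 4: W@(0,2) -> caps B=0 W=0
Move 5: B@(1,3) -> caps B=0 W=0
Move 6: W@(2,2) -> caps B=0 W=0
Move 7: B@(2,0) -> caps B=0 W=0
Move 8: W@(3,3) -> caps B=0 W=0
Move 9: B@(3,1) -> caps B=1 W=0
Move 10: W@(3,2) -> caps B=1 W=0
Move 11: B@(0,3) -> caps B=1 W=0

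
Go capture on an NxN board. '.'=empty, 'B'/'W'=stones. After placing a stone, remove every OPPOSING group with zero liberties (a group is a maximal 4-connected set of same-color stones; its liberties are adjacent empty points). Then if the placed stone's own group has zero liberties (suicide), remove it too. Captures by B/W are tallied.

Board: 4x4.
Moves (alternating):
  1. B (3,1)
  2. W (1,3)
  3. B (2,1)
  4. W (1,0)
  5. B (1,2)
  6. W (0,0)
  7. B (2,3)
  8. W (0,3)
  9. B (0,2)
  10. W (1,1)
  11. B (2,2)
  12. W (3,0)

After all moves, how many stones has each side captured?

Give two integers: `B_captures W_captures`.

Answer: 2 0

Derivation:
Move 1: B@(3,1) -> caps B=0 W=0
Move 2: W@(1,3) -> caps B=0 W=0
Move 3: B@(2,1) -> caps B=0 W=0
Move 4: W@(1,0) -> caps B=0 W=0
Move 5: B@(1,2) -> caps B=0 W=0
Move 6: W@(0,0) -> caps B=0 W=0
Move 7: B@(2,3) -> caps B=0 W=0
Move 8: W@(0,3) -> caps B=0 W=0
Move 9: B@(0,2) -> caps B=2 W=0
Move 10: W@(1,1) -> caps B=2 W=0
Move 11: B@(2,2) -> caps B=2 W=0
Move 12: W@(3,0) -> caps B=2 W=0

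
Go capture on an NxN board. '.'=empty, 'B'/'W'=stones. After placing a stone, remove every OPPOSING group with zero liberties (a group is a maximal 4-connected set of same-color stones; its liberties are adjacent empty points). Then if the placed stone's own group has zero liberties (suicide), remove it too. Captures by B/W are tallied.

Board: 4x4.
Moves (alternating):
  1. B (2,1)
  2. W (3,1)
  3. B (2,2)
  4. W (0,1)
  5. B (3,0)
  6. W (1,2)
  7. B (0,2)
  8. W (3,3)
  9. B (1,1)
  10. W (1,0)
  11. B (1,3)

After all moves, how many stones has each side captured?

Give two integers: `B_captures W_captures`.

Answer: 1 0

Derivation:
Move 1: B@(2,1) -> caps B=0 W=0
Move 2: W@(3,1) -> caps B=0 W=0
Move 3: B@(2,2) -> caps B=0 W=0
Move 4: W@(0,1) -> caps B=0 W=0
Move 5: B@(3,0) -> caps B=0 W=0
Move 6: W@(1,2) -> caps B=0 W=0
Move 7: B@(0,2) -> caps B=0 W=0
Move 8: W@(3,3) -> caps B=0 W=0
Move 9: B@(1,1) -> caps B=0 W=0
Move 10: W@(1,0) -> caps B=0 W=0
Move 11: B@(1,3) -> caps B=1 W=0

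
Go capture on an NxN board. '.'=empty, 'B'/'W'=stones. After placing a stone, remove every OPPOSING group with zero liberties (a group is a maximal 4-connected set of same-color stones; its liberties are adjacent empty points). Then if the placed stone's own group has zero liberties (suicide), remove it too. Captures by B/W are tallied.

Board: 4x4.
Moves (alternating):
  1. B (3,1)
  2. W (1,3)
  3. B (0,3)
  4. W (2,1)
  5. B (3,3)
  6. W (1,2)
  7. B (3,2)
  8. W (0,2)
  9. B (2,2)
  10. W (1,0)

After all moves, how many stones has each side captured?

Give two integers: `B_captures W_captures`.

Answer: 0 1

Derivation:
Move 1: B@(3,1) -> caps B=0 W=0
Move 2: W@(1,3) -> caps B=0 W=0
Move 3: B@(0,3) -> caps B=0 W=0
Move 4: W@(2,1) -> caps B=0 W=0
Move 5: B@(3,3) -> caps B=0 W=0
Move 6: W@(1,2) -> caps B=0 W=0
Move 7: B@(3,2) -> caps B=0 W=0
Move 8: W@(0,2) -> caps B=0 W=1
Move 9: B@(2,2) -> caps B=0 W=1
Move 10: W@(1,0) -> caps B=0 W=1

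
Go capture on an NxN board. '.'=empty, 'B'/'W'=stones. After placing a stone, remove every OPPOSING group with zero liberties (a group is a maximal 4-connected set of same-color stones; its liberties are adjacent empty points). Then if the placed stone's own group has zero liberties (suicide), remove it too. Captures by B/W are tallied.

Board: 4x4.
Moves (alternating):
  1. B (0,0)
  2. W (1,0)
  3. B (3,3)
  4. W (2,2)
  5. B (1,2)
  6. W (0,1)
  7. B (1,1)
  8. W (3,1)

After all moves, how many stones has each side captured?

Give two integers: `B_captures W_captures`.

Answer: 0 1

Derivation:
Move 1: B@(0,0) -> caps B=0 W=0
Move 2: W@(1,0) -> caps B=0 W=0
Move 3: B@(3,3) -> caps B=0 W=0
Move 4: W@(2,2) -> caps B=0 W=0
Move 5: B@(1,2) -> caps B=0 W=0
Move 6: W@(0,1) -> caps B=0 W=1
Move 7: B@(1,1) -> caps B=0 W=1
Move 8: W@(3,1) -> caps B=0 W=1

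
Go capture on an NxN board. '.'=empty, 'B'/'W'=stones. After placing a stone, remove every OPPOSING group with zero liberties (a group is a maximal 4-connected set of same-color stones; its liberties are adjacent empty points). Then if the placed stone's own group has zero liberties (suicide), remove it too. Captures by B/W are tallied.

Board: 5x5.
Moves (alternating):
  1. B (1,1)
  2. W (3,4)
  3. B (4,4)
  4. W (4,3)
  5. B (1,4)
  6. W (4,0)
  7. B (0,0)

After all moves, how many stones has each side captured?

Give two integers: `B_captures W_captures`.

Answer: 0 1

Derivation:
Move 1: B@(1,1) -> caps B=0 W=0
Move 2: W@(3,4) -> caps B=0 W=0
Move 3: B@(4,4) -> caps B=0 W=0
Move 4: W@(4,3) -> caps B=0 W=1
Move 5: B@(1,4) -> caps B=0 W=1
Move 6: W@(4,0) -> caps B=0 W=1
Move 7: B@(0,0) -> caps B=0 W=1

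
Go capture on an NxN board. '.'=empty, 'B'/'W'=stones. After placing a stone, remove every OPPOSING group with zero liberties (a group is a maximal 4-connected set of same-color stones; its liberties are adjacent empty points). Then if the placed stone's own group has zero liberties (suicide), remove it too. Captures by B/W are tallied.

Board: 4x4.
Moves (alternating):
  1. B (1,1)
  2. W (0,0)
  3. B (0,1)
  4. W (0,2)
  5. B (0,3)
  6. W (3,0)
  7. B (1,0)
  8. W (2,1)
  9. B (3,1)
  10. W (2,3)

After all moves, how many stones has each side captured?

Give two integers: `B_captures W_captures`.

Answer: 1 0

Derivation:
Move 1: B@(1,1) -> caps B=0 W=0
Move 2: W@(0,0) -> caps B=0 W=0
Move 3: B@(0,1) -> caps B=0 W=0
Move 4: W@(0,2) -> caps B=0 W=0
Move 5: B@(0,3) -> caps B=0 W=0
Move 6: W@(3,0) -> caps B=0 W=0
Move 7: B@(1,0) -> caps B=1 W=0
Move 8: W@(2,1) -> caps B=1 W=0
Move 9: B@(3,1) -> caps B=1 W=0
Move 10: W@(2,3) -> caps B=1 W=0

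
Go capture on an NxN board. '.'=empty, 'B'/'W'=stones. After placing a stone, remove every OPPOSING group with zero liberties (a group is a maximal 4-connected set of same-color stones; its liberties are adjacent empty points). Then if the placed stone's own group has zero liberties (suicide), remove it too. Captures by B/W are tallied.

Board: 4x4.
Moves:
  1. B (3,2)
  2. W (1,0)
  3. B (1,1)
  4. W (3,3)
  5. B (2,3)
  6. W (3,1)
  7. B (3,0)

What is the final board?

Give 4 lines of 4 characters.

Answer: ....
WB..
...B
BWB.

Derivation:
Move 1: B@(3,2) -> caps B=0 W=0
Move 2: W@(1,0) -> caps B=0 W=0
Move 3: B@(1,1) -> caps B=0 W=0
Move 4: W@(3,3) -> caps B=0 W=0
Move 5: B@(2,3) -> caps B=1 W=0
Move 6: W@(3,1) -> caps B=1 W=0
Move 7: B@(3,0) -> caps B=1 W=0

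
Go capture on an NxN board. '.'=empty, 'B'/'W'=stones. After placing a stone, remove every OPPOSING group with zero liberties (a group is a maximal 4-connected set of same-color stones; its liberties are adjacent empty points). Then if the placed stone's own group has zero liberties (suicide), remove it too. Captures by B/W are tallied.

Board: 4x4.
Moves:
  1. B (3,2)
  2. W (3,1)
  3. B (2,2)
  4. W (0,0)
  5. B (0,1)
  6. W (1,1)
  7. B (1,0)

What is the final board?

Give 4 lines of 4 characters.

Move 1: B@(3,2) -> caps B=0 W=0
Move 2: W@(3,1) -> caps B=0 W=0
Move 3: B@(2,2) -> caps B=0 W=0
Move 4: W@(0,0) -> caps B=0 W=0
Move 5: B@(0,1) -> caps B=0 W=0
Move 6: W@(1,1) -> caps B=0 W=0
Move 7: B@(1,0) -> caps B=1 W=0

Answer: .B..
BW..
..B.
.WB.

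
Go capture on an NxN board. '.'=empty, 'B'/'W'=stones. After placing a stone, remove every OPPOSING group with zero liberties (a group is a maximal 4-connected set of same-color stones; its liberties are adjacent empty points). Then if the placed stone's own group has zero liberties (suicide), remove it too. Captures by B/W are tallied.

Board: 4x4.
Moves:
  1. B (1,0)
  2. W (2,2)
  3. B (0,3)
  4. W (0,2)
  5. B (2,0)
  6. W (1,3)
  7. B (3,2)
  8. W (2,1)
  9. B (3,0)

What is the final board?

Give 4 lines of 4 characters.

Answer: ..W.
B..W
BWW.
B.B.

Derivation:
Move 1: B@(1,0) -> caps B=0 W=0
Move 2: W@(2,2) -> caps B=0 W=0
Move 3: B@(0,3) -> caps B=0 W=0
Move 4: W@(0,2) -> caps B=0 W=0
Move 5: B@(2,0) -> caps B=0 W=0
Move 6: W@(1,3) -> caps B=0 W=1
Move 7: B@(3,2) -> caps B=0 W=1
Move 8: W@(2,1) -> caps B=0 W=1
Move 9: B@(3,0) -> caps B=0 W=1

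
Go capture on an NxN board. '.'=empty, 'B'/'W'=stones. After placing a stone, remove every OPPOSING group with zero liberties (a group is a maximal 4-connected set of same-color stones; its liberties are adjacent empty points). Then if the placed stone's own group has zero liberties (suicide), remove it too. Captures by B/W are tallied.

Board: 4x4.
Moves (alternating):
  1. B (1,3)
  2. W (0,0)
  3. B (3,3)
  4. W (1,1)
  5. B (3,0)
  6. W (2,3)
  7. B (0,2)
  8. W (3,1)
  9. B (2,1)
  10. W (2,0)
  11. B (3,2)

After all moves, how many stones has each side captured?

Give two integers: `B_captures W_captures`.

Move 1: B@(1,3) -> caps B=0 W=0
Move 2: W@(0,0) -> caps B=0 W=0
Move 3: B@(3,3) -> caps B=0 W=0
Move 4: W@(1,1) -> caps B=0 W=0
Move 5: B@(3,0) -> caps B=0 W=0
Move 6: W@(2,3) -> caps B=0 W=0
Move 7: B@(0,2) -> caps B=0 W=0
Move 8: W@(3,1) -> caps B=0 W=0
Move 9: B@(2,1) -> caps B=0 W=0
Move 10: W@(2,0) -> caps B=0 W=1
Move 11: B@(3,2) -> caps B=0 W=1

Answer: 0 1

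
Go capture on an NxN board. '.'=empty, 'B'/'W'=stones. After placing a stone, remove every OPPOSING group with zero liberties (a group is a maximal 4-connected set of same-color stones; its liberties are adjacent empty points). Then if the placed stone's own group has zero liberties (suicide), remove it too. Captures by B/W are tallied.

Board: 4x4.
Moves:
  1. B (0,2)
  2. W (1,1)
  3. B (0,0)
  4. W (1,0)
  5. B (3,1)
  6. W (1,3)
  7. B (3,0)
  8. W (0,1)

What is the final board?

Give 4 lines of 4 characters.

Answer: .WB.
WW.W
....
BB..

Derivation:
Move 1: B@(0,2) -> caps B=0 W=0
Move 2: W@(1,1) -> caps B=0 W=0
Move 3: B@(0,0) -> caps B=0 W=0
Move 4: W@(1,0) -> caps B=0 W=0
Move 5: B@(3,1) -> caps B=0 W=0
Move 6: W@(1,3) -> caps B=0 W=0
Move 7: B@(3,0) -> caps B=0 W=0
Move 8: W@(0,1) -> caps B=0 W=1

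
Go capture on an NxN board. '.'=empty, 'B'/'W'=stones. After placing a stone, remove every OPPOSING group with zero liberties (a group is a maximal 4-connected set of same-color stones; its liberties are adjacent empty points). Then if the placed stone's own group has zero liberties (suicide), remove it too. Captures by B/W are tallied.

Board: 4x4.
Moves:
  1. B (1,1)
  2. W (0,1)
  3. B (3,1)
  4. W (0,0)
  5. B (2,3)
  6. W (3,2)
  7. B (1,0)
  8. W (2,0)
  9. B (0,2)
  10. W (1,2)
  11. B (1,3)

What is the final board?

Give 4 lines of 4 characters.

Move 1: B@(1,1) -> caps B=0 W=0
Move 2: W@(0,1) -> caps B=0 W=0
Move 3: B@(3,1) -> caps B=0 W=0
Move 4: W@(0,0) -> caps B=0 W=0
Move 5: B@(2,3) -> caps B=0 W=0
Move 6: W@(3,2) -> caps B=0 W=0
Move 7: B@(1,0) -> caps B=0 W=0
Move 8: W@(2,0) -> caps B=0 W=0
Move 9: B@(0,2) -> caps B=2 W=0
Move 10: W@(1,2) -> caps B=2 W=0
Move 11: B@(1,3) -> caps B=2 W=0

Answer: ..B.
BBWB
W..B
.BW.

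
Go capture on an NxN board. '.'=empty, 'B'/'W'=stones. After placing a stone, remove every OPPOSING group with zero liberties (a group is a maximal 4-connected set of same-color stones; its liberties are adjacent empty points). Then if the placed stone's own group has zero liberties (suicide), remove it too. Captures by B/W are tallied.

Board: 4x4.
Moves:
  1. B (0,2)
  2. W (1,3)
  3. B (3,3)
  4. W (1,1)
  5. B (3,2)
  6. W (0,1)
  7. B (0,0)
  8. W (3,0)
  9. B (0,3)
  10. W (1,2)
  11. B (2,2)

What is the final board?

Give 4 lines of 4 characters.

Move 1: B@(0,2) -> caps B=0 W=0
Move 2: W@(1,3) -> caps B=0 W=0
Move 3: B@(3,3) -> caps B=0 W=0
Move 4: W@(1,1) -> caps B=0 W=0
Move 5: B@(3,2) -> caps B=0 W=0
Move 6: W@(0,1) -> caps B=0 W=0
Move 7: B@(0,0) -> caps B=0 W=0
Move 8: W@(3,0) -> caps B=0 W=0
Move 9: B@(0,3) -> caps B=0 W=0
Move 10: W@(1,2) -> caps B=0 W=2
Move 11: B@(2,2) -> caps B=0 W=2

Answer: BW..
.WWW
..B.
W.BB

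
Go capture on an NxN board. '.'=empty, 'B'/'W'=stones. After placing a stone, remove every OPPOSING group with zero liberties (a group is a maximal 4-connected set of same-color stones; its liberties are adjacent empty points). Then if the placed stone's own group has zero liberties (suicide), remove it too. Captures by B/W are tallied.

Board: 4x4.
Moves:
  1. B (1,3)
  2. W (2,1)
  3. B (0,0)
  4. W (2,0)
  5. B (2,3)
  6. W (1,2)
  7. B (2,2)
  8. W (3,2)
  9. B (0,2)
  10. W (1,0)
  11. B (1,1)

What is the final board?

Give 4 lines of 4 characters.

Move 1: B@(1,3) -> caps B=0 W=0
Move 2: W@(2,1) -> caps B=0 W=0
Move 3: B@(0,0) -> caps B=0 W=0
Move 4: W@(2,0) -> caps B=0 W=0
Move 5: B@(2,3) -> caps B=0 W=0
Move 6: W@(1,2) -> caps B=0 W=0
Move 7: B@(2,2) -> caps B=0 W=0
Move 8: W@(3,2) -> caps B=0 W=0
Move 9: B@(0,2) -> caps B=0 W=0
Move 10: W@(1,0) -> caps B=0 W=0
Move 11: B@(1,1) -> caps B=1 W=0

Answer: B.B.
WB.B
WWBB
..W.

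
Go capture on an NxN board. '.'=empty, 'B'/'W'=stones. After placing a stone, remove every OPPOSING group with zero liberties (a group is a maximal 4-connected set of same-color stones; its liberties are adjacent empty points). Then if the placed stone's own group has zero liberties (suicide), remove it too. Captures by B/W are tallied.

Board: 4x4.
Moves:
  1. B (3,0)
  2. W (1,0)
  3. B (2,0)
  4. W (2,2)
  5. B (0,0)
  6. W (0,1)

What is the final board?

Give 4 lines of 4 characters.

Answer: .W..
W...
B.W.
B...

Derivation:
Move 1: B@(3,0) -> caps B=0 W=0
Move 2: W@(1,0) -> caps B=0 W=0
Move 3: B@(2,0) -> caps B=0 W=0
Move 4: W@(2,2) -> caps B=0 W=0
Move 5: B@(0,0) -> caps B=0 W=0
Move 6: W@(0,1) -> caps B=0 W=1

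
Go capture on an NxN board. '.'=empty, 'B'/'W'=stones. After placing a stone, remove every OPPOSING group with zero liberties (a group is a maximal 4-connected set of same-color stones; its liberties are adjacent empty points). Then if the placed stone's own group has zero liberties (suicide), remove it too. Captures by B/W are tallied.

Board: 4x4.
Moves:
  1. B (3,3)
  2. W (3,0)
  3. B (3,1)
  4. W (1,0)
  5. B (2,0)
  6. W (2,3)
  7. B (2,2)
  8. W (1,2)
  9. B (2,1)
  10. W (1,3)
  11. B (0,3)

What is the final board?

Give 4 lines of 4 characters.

Move 1: B@(3,3) -> caps B=0 W=0
Move 2: W@(3,0) -> caps B=0 W=0
Move 3: B@(3,1) -> caps B=0 W=0
Move 4: W@(1,0) -> caps B=0 W=0
Move 5: B@(2,0) -> caps B=1 W=0
Move 6: W@(2,3) -> caps B=1 W=0
Move 7: B@(2,2) -> caps B=1 W=0
Move 8: W@(1,2) -> caps B=1 W=0
Move 9: B@(2,1) -> caps B=1 W=0
Move 10: W@(1,3) -> caps B=1 W=0
Move 11: B@(0,3) -> caps B=1 W=0

Answer: ...B
W.WW
BBBW
.B.B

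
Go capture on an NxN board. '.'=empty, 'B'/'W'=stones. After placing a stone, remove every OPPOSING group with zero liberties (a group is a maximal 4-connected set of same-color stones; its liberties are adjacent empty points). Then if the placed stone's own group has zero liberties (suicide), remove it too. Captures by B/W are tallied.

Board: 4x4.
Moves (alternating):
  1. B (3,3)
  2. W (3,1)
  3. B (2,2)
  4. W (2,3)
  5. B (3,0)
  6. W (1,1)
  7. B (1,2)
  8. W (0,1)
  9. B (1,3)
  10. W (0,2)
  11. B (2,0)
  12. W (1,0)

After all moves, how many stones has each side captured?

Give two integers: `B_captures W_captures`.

Answer: 1 0

Derivation:
Move 1: B@(3,3) -> caps B=0 W=0
Move 2: W@(3,1) -> caps B=0 W=0
Move 3: B@(2,2) -> caps B=0 W=0
Move 4: W@(2,3) -> caps B=0 W=0
Move 5: B@(3,0) -> caps B=0 W=0
Move 6: W@(1,1) -> caps B=0 W=0
Move 7: B@(1,2) -> caps B=0 W=0
Move 8: W@(0,1) -> caps B=0 W=0
Move 9: B@(1,3) -> caps B=1 W=0
Move 10: W@(0,2) -> caps B=1 W=0
Move 11: B@(2,0) -> caps B=1 W=0
Move 12: W@(1,0) -> caps B=1 W=0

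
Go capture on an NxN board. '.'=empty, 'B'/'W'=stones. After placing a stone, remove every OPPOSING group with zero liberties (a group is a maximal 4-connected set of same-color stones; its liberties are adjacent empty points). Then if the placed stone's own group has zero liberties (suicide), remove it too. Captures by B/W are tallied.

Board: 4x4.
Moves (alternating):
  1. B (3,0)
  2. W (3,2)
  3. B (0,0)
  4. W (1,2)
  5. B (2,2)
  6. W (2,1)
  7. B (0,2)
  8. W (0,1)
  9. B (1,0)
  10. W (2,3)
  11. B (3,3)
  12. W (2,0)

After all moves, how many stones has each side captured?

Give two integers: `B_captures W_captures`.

Answer: 0 1

Derivation:
Move 1: B@(3,0) -> caps B=0 W=0
Move 2: W@(3,2) -> caps B=0 W=0
Move 3: B@(0,0) -> caps B=0 W=0
Move 4: W@(1,2) -> caps B=0 W=0
Move 5: B@(2,2) -> caps B=0 W=0
Move 6: W@(2,1) -> caps B=0 W=0
Move 7: B@(0,2) -> caps B=0 W=0
Move 8: W@(0,1) -> caps B=0 W=0
Move 9: B@(1,0) -> caps B=0 W=0
Move 10: W@(2,3) -> caps B=0 W=1
Move 11: B@(3,3) -> caps B=0 W=1
Move 12: W@(2,0) -> caps B=0 W=1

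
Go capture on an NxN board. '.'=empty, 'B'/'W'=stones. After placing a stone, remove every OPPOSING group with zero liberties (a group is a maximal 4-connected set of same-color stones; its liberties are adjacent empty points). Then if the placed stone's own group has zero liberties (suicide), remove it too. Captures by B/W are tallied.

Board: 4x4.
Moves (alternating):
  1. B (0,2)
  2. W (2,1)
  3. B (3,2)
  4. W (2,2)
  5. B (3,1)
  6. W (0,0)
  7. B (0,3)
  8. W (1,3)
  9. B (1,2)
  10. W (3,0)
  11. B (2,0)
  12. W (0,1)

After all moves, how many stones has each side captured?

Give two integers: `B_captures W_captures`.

Answer: 1 0

Derivation:
Move 1: B@(0,2) -> caps B=0 W=0
Move 2: W@(2,1) -> caps B=0 W=0
Move 3: B@(3,2) -> caps B=0 W=0
Move 4: W@(2,2) -> caps B=0 W=0
Move 5: B@(3,1) -> caps B=0 W=0
Move 6: W@(0,0) -> caps B=0 W=0
Move 7: B@(0,3) -> caps B=0 W=0
Move 8: W@(1,3) -> caps B=0 W=0
Move 9: B@(1,2) -> caps B=0 W=0
Move 10: W@(3,0) -> caps B=0 W=0
Move 11: B@(2,0) -> caps B=1 W=0
Move 12: W@(0,1) -> caps B=1 W=0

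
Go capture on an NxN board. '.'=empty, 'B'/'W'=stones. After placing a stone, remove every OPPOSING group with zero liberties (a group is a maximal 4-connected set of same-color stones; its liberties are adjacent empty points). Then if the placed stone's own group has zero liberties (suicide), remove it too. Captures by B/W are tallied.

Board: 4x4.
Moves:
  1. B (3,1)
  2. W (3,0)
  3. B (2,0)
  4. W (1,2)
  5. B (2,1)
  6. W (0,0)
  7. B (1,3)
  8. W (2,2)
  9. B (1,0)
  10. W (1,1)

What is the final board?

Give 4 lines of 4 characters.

Move 1: B@(3,1) -> caps B=0 W=0
Move 2: W@(3,0) -> caps B=0 W=0
Move 3: B@(2,0) -> caps B=1 W=0
Move 4: W@(1,2) -> caps B=1 W=0
Move 5: B@(2,1) -> caps B=1 W=0
Move 6: W@(0,0) -> caps B=1 W=0
Move 7: B@(1,3) -> caps B=1 W=0
Move 8: W@(2,2) -> caps B=1 W=0
Move 9: B@(1,0) -> caps B=1 W=0
Move 10: W@(1,1) -> caps B=1 W=0

Answer: W...
BWWB
BBW.
.B..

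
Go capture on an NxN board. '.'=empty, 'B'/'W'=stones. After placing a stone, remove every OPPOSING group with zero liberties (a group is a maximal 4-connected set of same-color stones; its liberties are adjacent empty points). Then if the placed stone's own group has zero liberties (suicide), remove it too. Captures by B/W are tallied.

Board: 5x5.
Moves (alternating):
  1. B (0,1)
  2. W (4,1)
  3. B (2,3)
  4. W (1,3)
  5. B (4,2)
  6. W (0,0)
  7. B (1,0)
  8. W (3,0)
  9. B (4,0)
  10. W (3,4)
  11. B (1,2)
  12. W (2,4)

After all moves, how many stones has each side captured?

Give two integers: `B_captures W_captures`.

Answer: 1 0

Derivation:
Move 1: B@(0,1) -> caps B=0 W=0
Move 2: W@(4,1) -> caps B=0 W=0
Move 3: B@(2,3) -> caps B=0 W=0
Move 4: W@(1,3) -> caps B=0 W=0
Move 5: B@(4,2) -> caps B=0 W=0
Move 6: W@(0,0) -> caps B=0 W=0
Move 7: B@(1,0) -> caps B=1 W=0
Move 8: W@(3,0) -> caps B=1 W=0
Move 9: B@(4,0) -> caps B=1 W=0
Move 10: W@(3,4) -> caps B=1 W=0
Move 11: B@(1,2) -> caps B=1 W=0
Move 12: W@(2,4) -> caps B=1 W=0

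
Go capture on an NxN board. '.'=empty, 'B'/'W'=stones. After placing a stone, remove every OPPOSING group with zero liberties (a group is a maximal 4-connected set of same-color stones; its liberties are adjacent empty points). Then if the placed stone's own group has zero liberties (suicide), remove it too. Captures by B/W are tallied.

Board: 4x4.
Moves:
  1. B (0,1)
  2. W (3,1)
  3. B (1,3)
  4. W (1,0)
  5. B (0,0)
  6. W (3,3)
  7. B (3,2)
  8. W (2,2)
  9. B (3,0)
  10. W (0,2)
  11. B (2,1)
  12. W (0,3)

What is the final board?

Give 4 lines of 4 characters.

Answer: BBWW
W..B
.BW.
BW.W

Derivation:
Move 1: B@(0,1) -> caps B=0 W=0
Move 2: W@(3,1) -> caps B=0 W=0
Move 3: B@(1,3) -> caps B=0 W=0
Move 4: W@(1,0) -> caps B=0 W=0
Move 5: B@(0,0) -> caps B=0 W=0
Move 6: W@(3,3) -> caps B=0 W=0
Move 7: B@(3,2) -> caps B=0 W=0
Move 8: W@(2,2) -> caps B=0 W=1
Move 9: B@(3,0) -> caps B=0 W=1
Move 10: W@(0,2) -> caps B=0 W=1
Move 11: B@(2,1) -> caps B=0 W=1
Move 12: W@(0,3) -> caps B=0 W=1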